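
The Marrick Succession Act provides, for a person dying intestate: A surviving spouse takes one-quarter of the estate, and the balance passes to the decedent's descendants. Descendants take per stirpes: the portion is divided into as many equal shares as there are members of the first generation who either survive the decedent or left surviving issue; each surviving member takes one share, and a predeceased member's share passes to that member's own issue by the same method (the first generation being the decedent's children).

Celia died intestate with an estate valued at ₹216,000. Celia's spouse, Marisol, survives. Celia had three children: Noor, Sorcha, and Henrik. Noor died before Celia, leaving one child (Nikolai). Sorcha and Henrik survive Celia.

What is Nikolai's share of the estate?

Nikolai receives ₹54,000.

Marisol takes one-quarter of ₹216,000 = ₹54,000. The remaining ₹162,000 passes to the descendants.
The descendants' portion (₹162,000) is divided into 3 shares of ₹54,000: Sorcha and Henrik each take ₹54,000; Noor's ₹54,000 share passes to Noor's issue.
Noor's share (₹54,000) passes entirely to Nikolai.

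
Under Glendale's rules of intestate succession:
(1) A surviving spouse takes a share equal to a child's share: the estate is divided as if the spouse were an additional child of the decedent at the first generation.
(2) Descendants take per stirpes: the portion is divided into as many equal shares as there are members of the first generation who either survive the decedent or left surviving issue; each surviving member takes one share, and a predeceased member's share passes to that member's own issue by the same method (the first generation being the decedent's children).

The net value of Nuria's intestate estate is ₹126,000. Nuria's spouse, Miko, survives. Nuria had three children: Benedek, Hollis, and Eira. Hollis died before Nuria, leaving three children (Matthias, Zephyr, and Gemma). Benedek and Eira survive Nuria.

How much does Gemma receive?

The spouse counts as an additional share at the children's level, so there are 4 primary shares of ₹31,500. Miko takes one such share (₹31,500).
The children's combined portion (₹94,500) is divided into 3 shares of ₹31,500: Benedek and Eira each take ₹31,500; Hollis's ₹31,500 share passes to Hollis's issue.
Hollis's share (₹31,500) is divided into 3 shares of ₹10,500: Matthias, Zephyr, and Gemma each take ₹10,500.

Gemma receives ₹10,500.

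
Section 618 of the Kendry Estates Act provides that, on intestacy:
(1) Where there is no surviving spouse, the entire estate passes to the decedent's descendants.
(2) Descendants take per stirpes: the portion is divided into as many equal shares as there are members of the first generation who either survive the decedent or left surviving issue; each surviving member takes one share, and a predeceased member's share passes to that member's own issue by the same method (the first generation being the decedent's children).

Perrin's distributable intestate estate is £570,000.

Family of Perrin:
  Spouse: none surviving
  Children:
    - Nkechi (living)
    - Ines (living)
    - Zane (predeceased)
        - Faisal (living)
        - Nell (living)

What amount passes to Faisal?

Faisal receives £95,000.

The entire £570,000 passes to the descendants.
That amount (£570,000) is divided into 3 shares of £190,000: Nkechi and Ines each take £190,000; Zane's £190,000 share passes to Zane's issue.
Zane's share (£190,000) is divided into 2 shares of £95,000: Faisal and Nell each take £95,000.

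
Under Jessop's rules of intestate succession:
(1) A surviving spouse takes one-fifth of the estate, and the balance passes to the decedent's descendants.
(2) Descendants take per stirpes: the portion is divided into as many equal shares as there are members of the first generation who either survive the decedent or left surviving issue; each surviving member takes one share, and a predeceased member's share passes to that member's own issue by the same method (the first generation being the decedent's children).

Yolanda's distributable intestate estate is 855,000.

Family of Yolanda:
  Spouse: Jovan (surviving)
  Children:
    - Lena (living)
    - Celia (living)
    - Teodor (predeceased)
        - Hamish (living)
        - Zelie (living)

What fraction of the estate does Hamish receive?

Hamish receives 2/15 of the estate.

Jovan takes one-fifth of 855,000 = 171,000. The remaining 684,000 passes to the descendants.
The descendants' portion (684,000) is divided into 3 shares of 228,000: Lena and Celia each take 228,000; Teodor's 228,000 share passes to Teodor's issue.
Teodor's share (228,000) is divided into 2 shares of 114,000: Hamish and Zelie each take 114,000.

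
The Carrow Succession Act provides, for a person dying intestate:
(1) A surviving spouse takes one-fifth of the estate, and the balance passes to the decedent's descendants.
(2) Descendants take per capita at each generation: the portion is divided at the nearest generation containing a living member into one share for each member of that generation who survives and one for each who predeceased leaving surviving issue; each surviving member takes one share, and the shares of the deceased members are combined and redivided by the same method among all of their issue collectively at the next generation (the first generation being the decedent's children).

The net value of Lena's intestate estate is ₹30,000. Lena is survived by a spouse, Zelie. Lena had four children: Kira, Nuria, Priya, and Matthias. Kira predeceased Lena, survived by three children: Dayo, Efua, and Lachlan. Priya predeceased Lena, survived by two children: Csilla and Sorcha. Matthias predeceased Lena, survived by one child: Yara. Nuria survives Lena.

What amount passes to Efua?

Zelie takes one-fifth of ₹30,000 = ₹6,000. The remaining ₹24,000 passes to the descendants.
The descendants' portion (₹24,000) is divided at the children's generation into 4 shares of ₹6,000. Nuria takes ₹6,000. The 3 shares of the deceased (Kira, Priya, and Matthias) are combined into a pool of ₹18,000.
That pool (₹18,000) is divided at the grandchildren's generation equally among Dayo, Efua, Lachlan, Csilla, Sorcha, and Yara: ₹3,000 each.

Efua receives ₹3,000.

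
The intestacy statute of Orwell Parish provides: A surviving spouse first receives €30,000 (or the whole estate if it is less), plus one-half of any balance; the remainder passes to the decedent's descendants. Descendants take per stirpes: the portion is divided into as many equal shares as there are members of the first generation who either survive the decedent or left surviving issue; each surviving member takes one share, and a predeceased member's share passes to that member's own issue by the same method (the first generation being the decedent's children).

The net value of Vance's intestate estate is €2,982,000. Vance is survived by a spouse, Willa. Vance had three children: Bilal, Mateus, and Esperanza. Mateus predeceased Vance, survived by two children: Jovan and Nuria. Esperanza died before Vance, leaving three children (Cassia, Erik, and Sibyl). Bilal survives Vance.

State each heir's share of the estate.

Willa: €1,506,000; Bilal: €492,000; Jovan: €246,000; Nuria: €246,000; Cassia: €164,000; Erik: €164,000; Sibyl: €164,000

Willa first takes €30,000, leaving a balance of €2,952,000. Willa then takes one-half of the balance (€1,476,000), for a total of €1,506,000. The remaining €1,476,000 passes to the descendants.
The descendants' portion (€1,476,000) is divided into 3 shares of €492,000: Bilal takes €492,000; Mateus's €492,000 share passes to Mateus's issue; Esperanza's €492,000 share passes to Esperanza's issue.
Mateus's share (€492,000) is divided into 2 shares of €246,000: Jovan and Nuria each take €246,000.
Esperanza's share (€492,000) is divided into 3 shares of €164,000: Cassia, Erik, and Sibyl each take €164,000.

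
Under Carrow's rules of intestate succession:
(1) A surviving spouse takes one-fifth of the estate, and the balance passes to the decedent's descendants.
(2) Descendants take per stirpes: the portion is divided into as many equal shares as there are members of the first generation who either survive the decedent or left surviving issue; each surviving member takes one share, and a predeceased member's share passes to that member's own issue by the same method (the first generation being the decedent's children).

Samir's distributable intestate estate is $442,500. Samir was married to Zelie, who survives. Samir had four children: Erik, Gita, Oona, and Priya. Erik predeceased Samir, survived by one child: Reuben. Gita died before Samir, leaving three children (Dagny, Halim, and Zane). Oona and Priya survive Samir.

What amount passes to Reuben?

Zelie takes one-fifth of $442,500 = $88,500. The remaining $354,000 passes to the descendants.
The descendants' portion ($354,000) is divided into 4 shares of $88,500: Oona and Priya each take $88,500; Erik's $88,500 share passes to Erik's issue; Gita's $88,500 share passes to Gita's issue.
Erik's share ($88,500) passes entirely to Reuben.
Gita's share ($88,500) is divided into 3 shares of $29,500: Dagny, Halim, and Zane each take $29,500.

Reuben receives $88,500.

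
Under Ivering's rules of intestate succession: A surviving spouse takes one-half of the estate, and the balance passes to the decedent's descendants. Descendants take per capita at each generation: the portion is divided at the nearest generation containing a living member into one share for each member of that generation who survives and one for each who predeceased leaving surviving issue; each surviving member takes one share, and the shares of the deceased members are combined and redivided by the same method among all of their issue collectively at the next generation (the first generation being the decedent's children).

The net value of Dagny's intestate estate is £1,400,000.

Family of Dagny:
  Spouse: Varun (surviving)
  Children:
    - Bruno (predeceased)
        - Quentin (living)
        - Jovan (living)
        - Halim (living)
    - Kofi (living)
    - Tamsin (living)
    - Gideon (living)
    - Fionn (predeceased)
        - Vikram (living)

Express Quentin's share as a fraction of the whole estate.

Varun takes one-half of £1,400,000 = £700,000. The remaining £700,000 passes to the descendants.
The descendants' portion (£700,000) is divided at the children's generation into 5 shares of £140,000. Kofi, Tamsin, and Gideon each take £140,000. The 2 shares of the deceased (Bruno and Fionn) are combined into a pool of £280,000.
That pool (£280,000) is divided at the grandchildren's generation equally among Quentin, Jovan, Halim, and Vikram: £70,000 each.

Quentin receives 1/20 of the estate.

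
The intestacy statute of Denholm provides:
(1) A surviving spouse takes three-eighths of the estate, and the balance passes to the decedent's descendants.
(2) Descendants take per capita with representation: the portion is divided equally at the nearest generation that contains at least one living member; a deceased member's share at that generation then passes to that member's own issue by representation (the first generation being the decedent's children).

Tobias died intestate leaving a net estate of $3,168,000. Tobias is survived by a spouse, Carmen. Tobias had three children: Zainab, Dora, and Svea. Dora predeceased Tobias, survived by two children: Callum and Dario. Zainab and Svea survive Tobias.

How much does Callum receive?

Carmen takes three-eighths of $3,168,000 = $1,188,000. The remaining $1,980,000 passes to the descendants.
The descendants' portion ($1,980,000) is divided into 3 shares of $660,000: Zainab and Svea each take $660,000; Dora's $660,000 share passes to Dora's issue.
Dora's share ($660,000) is divided into 2 shares of $330,000: Callum and Dario each take $330,000.

Callum receives $330,000.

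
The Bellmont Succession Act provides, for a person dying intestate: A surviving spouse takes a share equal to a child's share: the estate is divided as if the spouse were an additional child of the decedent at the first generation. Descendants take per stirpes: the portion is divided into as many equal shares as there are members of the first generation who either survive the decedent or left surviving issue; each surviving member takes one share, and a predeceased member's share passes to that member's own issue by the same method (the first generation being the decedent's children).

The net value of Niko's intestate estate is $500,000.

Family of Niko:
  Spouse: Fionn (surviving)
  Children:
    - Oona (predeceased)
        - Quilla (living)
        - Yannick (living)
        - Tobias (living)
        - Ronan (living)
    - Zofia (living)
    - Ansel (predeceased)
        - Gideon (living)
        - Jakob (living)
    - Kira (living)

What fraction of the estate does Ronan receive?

Ronan receives 1/20 of the estate.

The spouse counts as an additional share at the children's level, so there are 5 primary shares of $100,000. Fionn takes one such share ($100,000).
The children's combined portion ($400,000) is divided into 4 shares of $100,000: Zofia and Kira each take $100,000; Oona's $100,000 share passes to Oona's issue; Ansel's $100,000 share passes to Ansel's issue.
Oona's share ($100,000) is divided into 4 shares of $25,000: Quilla, Yannick, Tobias, and Ronan each take $25,000.
Ansel's share ($100,000) is divided into 2 shares of $50,000: Gideon and Jakob each take $50,000.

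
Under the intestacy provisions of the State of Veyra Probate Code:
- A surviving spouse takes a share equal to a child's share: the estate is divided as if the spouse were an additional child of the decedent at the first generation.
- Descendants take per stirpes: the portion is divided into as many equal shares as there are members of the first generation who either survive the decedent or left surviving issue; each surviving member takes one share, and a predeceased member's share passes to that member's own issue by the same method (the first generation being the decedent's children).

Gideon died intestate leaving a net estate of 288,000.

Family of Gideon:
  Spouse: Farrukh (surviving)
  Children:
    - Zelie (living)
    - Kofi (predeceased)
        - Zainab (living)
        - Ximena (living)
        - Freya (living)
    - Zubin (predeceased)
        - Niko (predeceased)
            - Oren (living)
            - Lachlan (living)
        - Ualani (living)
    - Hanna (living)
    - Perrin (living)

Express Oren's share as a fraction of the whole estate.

The spouse counts as an additional share at the children's level, so there are 6 primary shares of 48,000. Farrukh takes one such share (48,000).
The children's combined portion (240,000) is divided into 5 shares of 48,000: Zelie, Hanna, and Perrin each take 48,000; Kofi's 48,000 share passes to Kofi's issue; Zubin's 48,000 share passes to Zubin's issue.
Kofi's share (48,000) is divided into 3 shares of 16,000: Zainab, Ximena, and Freya each take 16,000.
Zubin's share (48,000) is divided into 2 shares of 24,000: Ualani takes 24,000; Niko's 24,000 share passes to Niko's issue.
Niko's share (24,000) is divided into 2 shares of 12,000: Oren and Lachlan each take 12,000.

Oren receives 1/24 of the estate.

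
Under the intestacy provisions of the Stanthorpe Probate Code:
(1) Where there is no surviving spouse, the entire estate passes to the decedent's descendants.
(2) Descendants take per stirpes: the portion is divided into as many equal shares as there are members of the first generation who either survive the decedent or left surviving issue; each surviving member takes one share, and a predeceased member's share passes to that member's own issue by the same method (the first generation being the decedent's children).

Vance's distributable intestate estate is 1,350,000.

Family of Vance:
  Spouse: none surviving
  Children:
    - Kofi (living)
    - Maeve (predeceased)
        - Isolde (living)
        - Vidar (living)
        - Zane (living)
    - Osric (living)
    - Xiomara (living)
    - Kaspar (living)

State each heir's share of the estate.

The entire 1,350,000 passes to the descendants.
That amount (1,350,000) is divided into 5 shares of 270,000: Kofi, Osric, Xiomara, and Kaspar each take 270,000; Maeve's 270,000 share passes to Maeve's issue.
Maeve's share (270,000) is divided into 3 shares of 90,000: Isolde, Vidar, and Zane each take 90,000.

Kofi: 270,000; Isolde: 90,000; Vidar: 90,000; Zane: 90,000; Osric: 270,000; Xiomara: 270,000; Kaspar: 270,000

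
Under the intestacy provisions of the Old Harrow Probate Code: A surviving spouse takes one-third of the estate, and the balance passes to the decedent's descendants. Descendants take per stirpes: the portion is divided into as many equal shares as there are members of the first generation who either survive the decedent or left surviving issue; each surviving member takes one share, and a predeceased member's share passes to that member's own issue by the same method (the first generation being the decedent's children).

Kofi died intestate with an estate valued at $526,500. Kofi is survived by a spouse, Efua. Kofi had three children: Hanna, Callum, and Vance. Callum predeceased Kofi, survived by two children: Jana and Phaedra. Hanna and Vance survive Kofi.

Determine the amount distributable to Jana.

Jana receives $58,500.

Efua takes one-third of $526,500 = $175,500. The remaining $351,000 passes to the descendants.
The descendants' portion ($351,000) is divided into 3 shares of $117,000: Hanna and Vance each take $117,000; Callum's $117,000 share passes to Callum's issue.
Callum's share ($117,000) is divided into 2 shares of $58,500: Jana and Phaedra each take $58,500.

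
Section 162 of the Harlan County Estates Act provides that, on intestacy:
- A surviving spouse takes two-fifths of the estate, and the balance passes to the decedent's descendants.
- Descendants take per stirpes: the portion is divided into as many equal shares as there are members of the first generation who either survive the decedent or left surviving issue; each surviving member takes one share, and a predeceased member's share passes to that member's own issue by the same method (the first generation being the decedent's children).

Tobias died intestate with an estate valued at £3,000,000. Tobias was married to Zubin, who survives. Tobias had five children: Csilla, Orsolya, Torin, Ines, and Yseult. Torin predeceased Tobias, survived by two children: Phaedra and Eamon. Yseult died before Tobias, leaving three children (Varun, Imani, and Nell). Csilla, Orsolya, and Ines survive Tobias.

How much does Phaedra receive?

Zubin takes two-fifths of £3,000,000 = £1,200,000. The remaining £1,800,000 passes to the descendants.
The descendants' portion (£1,800,000) is divided into 5 shares of £360,000: Csilla, Orsolya, and Ines each take £360,000; Torin's £360,000 share passes to Torin's issue; Yseult's £360,000 share passes to Yseult's issue.
Torin's share (£360,000) is divided into 2 shares of £180,000: Phaedra and Eamon each take £180,000.
Yseult's share (£360,000) is divided into 3 shares of £120,000: Varun, Imani, and Nell each take £120,000.

Phaedra receives £180,000.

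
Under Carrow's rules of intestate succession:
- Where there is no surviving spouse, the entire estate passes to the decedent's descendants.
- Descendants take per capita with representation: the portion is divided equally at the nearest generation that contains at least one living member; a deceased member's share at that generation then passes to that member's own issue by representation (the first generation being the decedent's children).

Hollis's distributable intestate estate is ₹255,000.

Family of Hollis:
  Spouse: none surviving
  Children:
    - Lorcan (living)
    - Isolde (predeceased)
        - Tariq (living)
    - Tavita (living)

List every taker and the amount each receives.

The entire ₹255,000 passes to the descendants.
That amount (₹255,000) is divided into 3 shares of ₹85,000: Lorcan and Tavita each take ₹85,000; Isolde's ₹85,000 share passes to Isolde's issue.
Isolde's share (₹85,000) passes entirely to Tariq.

Lorcan: ₹85,000; Tariq: ₹85,000; Tavita: ₹85,000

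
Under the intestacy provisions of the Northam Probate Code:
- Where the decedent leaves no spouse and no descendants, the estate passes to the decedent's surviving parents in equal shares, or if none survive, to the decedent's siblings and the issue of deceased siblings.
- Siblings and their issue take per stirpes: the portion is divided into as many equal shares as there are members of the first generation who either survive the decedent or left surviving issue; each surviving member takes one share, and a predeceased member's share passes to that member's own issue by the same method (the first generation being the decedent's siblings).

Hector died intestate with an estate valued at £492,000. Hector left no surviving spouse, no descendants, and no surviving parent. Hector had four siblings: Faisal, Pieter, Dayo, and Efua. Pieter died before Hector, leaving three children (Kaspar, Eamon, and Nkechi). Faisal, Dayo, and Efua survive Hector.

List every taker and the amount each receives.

Faisal: £123,000; Kaspar: £41,000; Eamon: £41,000; Nkechi: £41,000; Dayo: £123,000; Efua: £123,000

The entire £492,000 passes to the siblings and their issue.
That amount (£492,000) is divided into 4 shares of £123,000: Faisal, Dayo, and Efua each take £123,000; Pieter's £123,000 share passes to Pieter's issue.
Pieter's share (£123,000) is divided into 3 shares of £41,000: Kaspar, Eamon, and Nkechi each take £41,000.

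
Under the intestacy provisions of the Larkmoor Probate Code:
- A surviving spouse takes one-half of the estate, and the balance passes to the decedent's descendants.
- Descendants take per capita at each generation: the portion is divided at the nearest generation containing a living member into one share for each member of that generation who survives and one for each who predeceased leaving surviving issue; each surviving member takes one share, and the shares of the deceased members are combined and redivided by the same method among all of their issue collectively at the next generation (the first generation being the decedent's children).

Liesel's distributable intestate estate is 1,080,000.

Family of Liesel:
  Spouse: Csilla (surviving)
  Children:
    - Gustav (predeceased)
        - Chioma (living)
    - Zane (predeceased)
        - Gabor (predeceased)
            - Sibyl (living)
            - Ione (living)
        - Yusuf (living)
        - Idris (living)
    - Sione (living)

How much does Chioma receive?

Chioma receives 90,000.

Csilla takes one-half of 1,080,000 = 540,000. The remaining 540,000 passes to the descendants.
The descendants' portion (540,000) is divided at the children's generation into 3 shares of 180,000. Sione takes 180,000. The 2 shares of the deceased (Gustav and Zane) are combined into a pool of 360,000.
That pool (360,000) is divided at the grandchildren's generation into 4 shares of 90,000. Chioma, Yusuf, and Idris each take 90,000. The remaining share for the deceased Gabor (90,000) is carried to the next generation.
That pool (90,000) is divided at the great-grandchildren's generation equally among Sibyl and Ione: 45,000 each.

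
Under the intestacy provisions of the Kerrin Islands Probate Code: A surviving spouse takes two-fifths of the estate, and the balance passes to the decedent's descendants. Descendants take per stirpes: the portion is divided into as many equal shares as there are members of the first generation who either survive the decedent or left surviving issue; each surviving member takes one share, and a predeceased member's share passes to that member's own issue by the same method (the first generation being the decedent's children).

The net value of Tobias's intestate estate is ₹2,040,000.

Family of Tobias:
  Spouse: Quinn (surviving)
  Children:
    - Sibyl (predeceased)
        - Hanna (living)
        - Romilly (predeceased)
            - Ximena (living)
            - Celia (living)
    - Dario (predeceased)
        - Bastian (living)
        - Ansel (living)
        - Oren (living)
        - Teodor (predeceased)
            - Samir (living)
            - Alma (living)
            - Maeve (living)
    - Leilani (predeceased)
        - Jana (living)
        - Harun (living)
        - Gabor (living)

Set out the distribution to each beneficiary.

Quinn takes two-fifths of ₹2,040,000 = ₹816,000. The remaining ₹1,224,000 passes to the descendants.
The descendants' portion (₹1,224,000) is divided into 3 shares of ₹408,000: Sibyl's ₹408,000 share passes to Sibyl's issue; Dario's ₹408,000 share passes to Dario's issue; Leilani's ₹408,000 share passes to Leilani's issue.
Sibyl's share (₹408,000) is divided into 2 shares of ₹204,000: Hanna takes ₹204,000; Romilly's ₹204,000 share passes to Romilly's issue.
Romilly's share (₹204,000) is divided into 2 shares of ₹102,000: Ximena and Celia each take ₹102,000.
Dario's share (₹408,000) is divided into 4 shares of ₹102,000: Bastian, Ansel, and Oren each take ₹102,000; Teodor's ₹102,000 share passes to Teodor's issue.
Teodor's share (₹102,000) is divided into 3 shares of ₹34,000: Samir, Alma, and Maeve each take ₹34,000.
Leilani's share (₹408,000) is divided into 3 shares of ₹136,000: Jana, Harun, and Gabor each take ₹136,000.

Quinn: ₹816,000; Hanna: ₹204,000; Ximena: ₹102,000; Celia: ₹102,000; Bastian: ₹102,000; Ansel: ₹102,000; Oren: ₹102,000; Samir: ₹34,000; Alma: ₹34,000; Maeve: ₹34,000; Jana: ₹136,000; Harun: ₹136,000; Gabor: ₹136,000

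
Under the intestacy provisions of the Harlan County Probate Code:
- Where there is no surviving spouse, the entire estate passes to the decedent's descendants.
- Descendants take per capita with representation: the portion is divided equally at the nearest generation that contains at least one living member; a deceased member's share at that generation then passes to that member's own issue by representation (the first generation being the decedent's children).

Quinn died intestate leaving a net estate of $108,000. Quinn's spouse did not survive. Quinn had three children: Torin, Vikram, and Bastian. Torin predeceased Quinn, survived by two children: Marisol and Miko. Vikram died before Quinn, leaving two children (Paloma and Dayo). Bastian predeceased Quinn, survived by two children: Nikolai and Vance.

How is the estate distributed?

Marisol: $18,000; Miko: $18,000; Paloma: $18,000; Dayo: $18,000; Nikolai: $18,000; Vance: $18,000

The entire $108,000 passes to the descendants.
No child survives, so the initial division is made at the grandchildren's generation.
That amount ($108,000) is divided into 6 shares of $18,000: Marisol, Miko, Paloma, Dayo, Nikolai, and Vance each take $18,000.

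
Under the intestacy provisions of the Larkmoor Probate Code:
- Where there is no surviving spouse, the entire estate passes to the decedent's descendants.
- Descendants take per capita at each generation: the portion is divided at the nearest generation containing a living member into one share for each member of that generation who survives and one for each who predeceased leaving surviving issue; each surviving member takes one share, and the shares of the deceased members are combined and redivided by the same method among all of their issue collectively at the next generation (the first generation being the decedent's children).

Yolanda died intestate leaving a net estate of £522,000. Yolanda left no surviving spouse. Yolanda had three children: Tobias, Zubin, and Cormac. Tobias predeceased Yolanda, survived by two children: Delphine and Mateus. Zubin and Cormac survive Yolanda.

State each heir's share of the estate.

Delphine: £87,000; Mateus: £87,000; Zubin: £174,000; Cormac: £174,000

The entire £522,000 passes to the descendants.
That amount (£522,000) is divided at the children's generation into 3 shares of £174,000. Zubin and Cormac each take £174,000. The remaining share for the deceased Tobias (£174,000) is carried to the next generation.
That pool (£174,000) is divided at the grandchildren's generation equally among Delphine and Mateus: £87,000 each.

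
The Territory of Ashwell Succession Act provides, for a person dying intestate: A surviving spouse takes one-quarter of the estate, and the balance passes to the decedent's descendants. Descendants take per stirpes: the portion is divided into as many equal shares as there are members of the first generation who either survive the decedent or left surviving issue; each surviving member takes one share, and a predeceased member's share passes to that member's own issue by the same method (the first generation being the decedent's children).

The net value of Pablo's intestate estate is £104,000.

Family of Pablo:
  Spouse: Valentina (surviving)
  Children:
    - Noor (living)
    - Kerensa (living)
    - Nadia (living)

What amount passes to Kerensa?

Valentina takes one-quarter of £104,000 = £26,000. The remaining £78,000 passes to the descendants.
The descendants' portion (£78,000) is divided into 3 shares of £26,000: Noor, Kerensa, and Nadia each take £26,000.

Kerensa receives £26,000.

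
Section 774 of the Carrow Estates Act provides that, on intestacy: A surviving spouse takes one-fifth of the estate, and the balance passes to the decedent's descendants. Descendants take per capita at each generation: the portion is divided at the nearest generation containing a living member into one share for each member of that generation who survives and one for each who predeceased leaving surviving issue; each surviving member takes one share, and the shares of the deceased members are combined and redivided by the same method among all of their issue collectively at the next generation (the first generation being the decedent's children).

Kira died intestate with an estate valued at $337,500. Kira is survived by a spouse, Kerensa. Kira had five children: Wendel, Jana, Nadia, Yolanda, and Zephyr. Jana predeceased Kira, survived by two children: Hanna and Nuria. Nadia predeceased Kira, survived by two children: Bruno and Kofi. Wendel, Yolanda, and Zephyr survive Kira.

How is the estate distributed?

Kerensa takes one-fifth of $337,500 = $67,500. The remaining $270,000 passes to the descendants.
The descendants' portion ($270,000) is divided at the children's generation into 5 shares of $54,000. Wendel, Yolanda, and Zephyr each take $54,000. The 2 shares of the deceased (Jana and Nadia) are combined into a pool of $108,000.
That pool ($108,000) is divided at the grandchildren's generation equally among Hanna, Nuria, Bruno, and Kofi: $27,000 each.

Kerensa: $67,500; Wendel: $54,000; Hanna: $27,000; Nuria: $27,000; Bruno: $27,000; Kofi: $27,000; Yolanda: $54,000; Zephyr: $54,000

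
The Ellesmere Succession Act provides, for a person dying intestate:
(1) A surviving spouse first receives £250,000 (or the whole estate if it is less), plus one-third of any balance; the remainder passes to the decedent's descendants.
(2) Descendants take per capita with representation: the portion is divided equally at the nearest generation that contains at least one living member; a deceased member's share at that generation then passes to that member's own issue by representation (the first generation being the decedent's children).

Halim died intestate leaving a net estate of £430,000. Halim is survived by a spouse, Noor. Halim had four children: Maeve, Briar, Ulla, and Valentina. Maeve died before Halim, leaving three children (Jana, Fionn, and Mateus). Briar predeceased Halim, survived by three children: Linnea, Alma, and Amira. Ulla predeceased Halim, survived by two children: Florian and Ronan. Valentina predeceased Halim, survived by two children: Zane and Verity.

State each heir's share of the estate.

Noor: £310,000; Jana: £12,000; Fionn: £12,000; Mateus: £12,000; Linnea: £12,000; Alma: £12,000; Amira: £12,000; Florian: £12,000; Ronan: £12,000; Zane: £12,000; Verity: £12,000

Noor first takes £250,000, leaving a balance of £180,000. Noor then takes one-third of the balance (£60,000), for a total of £310,000. The remaining £120,000 passes to the descendants.
No child survives, so the initial division is made at the grandchildren's generation.
The descendants' portion (£120,000) is divided into 10 shares of £12,000: Jana, Fionn, Mateus, Linnea, Alma, Amira, Florian, Ronan, Zane, and Verity each take £12,000.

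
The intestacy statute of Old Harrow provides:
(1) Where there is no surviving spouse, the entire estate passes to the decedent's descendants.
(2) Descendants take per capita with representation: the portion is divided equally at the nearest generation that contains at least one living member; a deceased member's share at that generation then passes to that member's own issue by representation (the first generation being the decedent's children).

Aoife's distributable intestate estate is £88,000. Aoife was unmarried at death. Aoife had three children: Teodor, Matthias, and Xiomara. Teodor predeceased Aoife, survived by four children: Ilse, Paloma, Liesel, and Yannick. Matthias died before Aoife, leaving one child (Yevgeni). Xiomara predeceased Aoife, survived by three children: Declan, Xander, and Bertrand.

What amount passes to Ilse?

Ilse receives £11,000.

The entire £88,000 passes to the descendants.
No child survives, so the initial division is made at the grandchildren's generation.
That amount (£88,000) is divided into 8 shares of £11,000: Ilse, Paloma, Liesel, Yannick, Yevgeni, Declan, Xander, and Bertrand each take £11,000.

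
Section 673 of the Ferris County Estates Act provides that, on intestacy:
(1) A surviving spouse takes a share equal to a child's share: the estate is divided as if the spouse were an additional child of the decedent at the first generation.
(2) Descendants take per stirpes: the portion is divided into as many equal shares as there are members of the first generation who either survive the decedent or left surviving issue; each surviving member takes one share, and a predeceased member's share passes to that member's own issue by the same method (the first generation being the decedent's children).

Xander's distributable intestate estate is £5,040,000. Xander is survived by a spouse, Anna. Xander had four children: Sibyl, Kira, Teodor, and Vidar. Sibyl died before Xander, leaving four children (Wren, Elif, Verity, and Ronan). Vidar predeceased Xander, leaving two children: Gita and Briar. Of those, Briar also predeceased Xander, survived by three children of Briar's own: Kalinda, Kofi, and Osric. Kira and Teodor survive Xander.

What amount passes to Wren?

The spouse counts as an additional share at the children's level, so there are 5 primary shares of £1,008,000. Anna takes one such share (£1,008,000).
The children's combined portion (£4,032,000) is divided into 4 shares of £1,008,000: Kira and Teodor each take £1,008,000; Sibyl's £1,008,000 share passes to Sibyl's issue; Vidar's £1,008,000 share passes to Vidar's issue.
Sibyl's share (£1,008,000) is divided into 4 shares of £252,000: Wren, Elif, Verity, and Ronan each take £252,000.
Vidar's share (£1,008,000) is divided into 2 shares of £504,000: Gita takes £504,000; Briar's £504,000 share passes to Briar's issue.
Briar's share (£504,000) is divided into 3 shares of £168,000: Kalinda, Kofi, and Osric each take £168,000.

Wren receives £252,000.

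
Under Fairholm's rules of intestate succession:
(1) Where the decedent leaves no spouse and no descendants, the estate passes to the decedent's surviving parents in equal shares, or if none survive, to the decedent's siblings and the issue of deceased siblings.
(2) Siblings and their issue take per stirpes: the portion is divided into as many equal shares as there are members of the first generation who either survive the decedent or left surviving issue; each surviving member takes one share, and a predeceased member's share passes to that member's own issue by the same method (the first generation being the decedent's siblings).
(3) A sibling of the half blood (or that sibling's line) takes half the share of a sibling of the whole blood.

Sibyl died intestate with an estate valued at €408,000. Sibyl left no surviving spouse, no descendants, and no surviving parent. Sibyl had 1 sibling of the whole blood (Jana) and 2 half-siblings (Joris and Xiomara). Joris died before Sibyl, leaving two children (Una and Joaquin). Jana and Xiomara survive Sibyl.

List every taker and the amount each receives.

Una: €51,000; Joaquin: €51,000; Jana: €204,000; Xiomara: €102,000

The entire €408,000 passes to the siblings and their issue.
Counting each half-blood sibling's line as half a unit, there are 2 units in €408,000, so one unit is €204,000. Whole-blood lines (Jana) take €204,000 each; half-blood lines (Joris and Xiomara) take €102,000 each.
Joris's share (€102,000) is divided into 2 shares of €51,000: Una and Joaquin each take €51,000.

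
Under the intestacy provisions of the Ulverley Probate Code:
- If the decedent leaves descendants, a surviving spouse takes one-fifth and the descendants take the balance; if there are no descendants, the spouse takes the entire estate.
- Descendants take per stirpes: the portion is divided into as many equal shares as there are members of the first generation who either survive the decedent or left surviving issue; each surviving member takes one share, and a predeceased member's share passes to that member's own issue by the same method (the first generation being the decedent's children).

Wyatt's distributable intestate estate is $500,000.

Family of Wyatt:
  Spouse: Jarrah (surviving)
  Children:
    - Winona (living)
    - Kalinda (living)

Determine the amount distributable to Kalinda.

Kalinda receives $200,000.

Jarrah takes one-fifth of $500,000 = $100,000. The remaining $400,000 passes to the descendants.
The descendants' portion ($400,000) is divided into 2 shares of $200,000: Winona and Kalinda each take $200,000.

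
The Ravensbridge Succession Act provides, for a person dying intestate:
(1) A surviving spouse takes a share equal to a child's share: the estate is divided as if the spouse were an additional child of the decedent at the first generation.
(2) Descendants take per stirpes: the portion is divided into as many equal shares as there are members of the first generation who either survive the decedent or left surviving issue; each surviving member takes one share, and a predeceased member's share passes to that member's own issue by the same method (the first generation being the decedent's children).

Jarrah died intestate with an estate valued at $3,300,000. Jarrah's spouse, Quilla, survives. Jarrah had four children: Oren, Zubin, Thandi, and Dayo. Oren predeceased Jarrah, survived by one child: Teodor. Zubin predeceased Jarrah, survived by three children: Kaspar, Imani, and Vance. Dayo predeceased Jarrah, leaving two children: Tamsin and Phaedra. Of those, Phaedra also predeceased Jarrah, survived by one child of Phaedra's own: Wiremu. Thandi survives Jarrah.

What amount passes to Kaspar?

Kaspar receives $220,000.

The spouse counts as an additional share at the children's level, so there are 5 primary shares of $660,000. Quilla takes one such share ($660,000).
The children's combined portion ($2,640,000) is divided into 4 shares of $660,000: Thandi takes $660,000; Oren's $660,000 share passes to Oren's issue; Zubin's $660,000 share passes to Zubin's issue; Dayo's $660,000 share passes to Dayo's issue.
Oren's share ($660,000) passes entirely to Teodor.
Zubin's share ($660,000) is divided into 3 shares of $220,000: Kaspar, Imani, and Vance each take $220,000.
Dayo's share ($660,000) is divided into 2 shares of $330,000: Tamsin takes $330,000; Phaedra's $330,000 share passes to Phaedra's issue.
Phaedra's share ($330,000) passes entirely to Wiremu.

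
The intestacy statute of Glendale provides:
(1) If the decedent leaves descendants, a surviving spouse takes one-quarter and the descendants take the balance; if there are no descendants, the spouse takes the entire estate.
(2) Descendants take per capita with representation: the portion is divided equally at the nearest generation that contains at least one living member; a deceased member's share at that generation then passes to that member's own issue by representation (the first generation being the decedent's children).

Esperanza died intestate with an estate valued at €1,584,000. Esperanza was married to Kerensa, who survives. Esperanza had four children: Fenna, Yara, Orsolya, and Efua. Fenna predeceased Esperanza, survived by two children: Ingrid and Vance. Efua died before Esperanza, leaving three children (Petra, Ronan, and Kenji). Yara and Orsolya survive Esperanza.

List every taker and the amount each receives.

Kerensa takes one-quarter of €1,584,000 = €396,000. The remaining €1,188,000 passes to the descendants.
The descendants' portion (€1,188,000) is divided into 4 shares of €297,000: Yara and Orsolya each take €297,000; Fenna's €297,000 share passes to Fenna's issue; Efua's €297,000 share passes to Efua's issue.
Fenna's share (€297,000) is divided into 2 shares of €148,500: Ingrid and Vance each take €148,500.
Efua's share (€297,000) is divided into 3 shares of €99,000: Petra, Ronan, and Kenji each take €99,000.

Kerensa: €396,000; Ingrid: €148,500; Vance: €148,500; Yara: €297,000; Orsolya: €297,000; Petra: €99,000; Ronan: €99,000; Kenji: €99,000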